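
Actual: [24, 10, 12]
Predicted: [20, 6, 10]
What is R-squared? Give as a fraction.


Mean(y) = 46/3. SS_res = 36. SS_tot = 344/3. R^2 = 1 - 36/(344/3) = 59/86.

59/86


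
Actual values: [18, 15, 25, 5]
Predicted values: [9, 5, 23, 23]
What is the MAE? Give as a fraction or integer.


MAE = (1/4) * (|18-9|=9 + |15-5|=10 + |25-23|=2 + |5-23|=18). Sum = 39. MAE = 39/4.

39/4


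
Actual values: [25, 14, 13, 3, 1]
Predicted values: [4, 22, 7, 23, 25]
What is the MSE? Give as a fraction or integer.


MSE = (1/5) * ((25-4)^2=441 + (14-22)^2=64 + (13-7)^2=36 + (3-23)^2=400 + (1-25)^2=576). Sum = 1517. MSE = 1517/5.

1517/5


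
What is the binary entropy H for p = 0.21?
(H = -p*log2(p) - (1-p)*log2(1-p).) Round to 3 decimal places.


H = -0.21*log2(0.21) - 0.79*log2(0.79) = 0.741.

0.741


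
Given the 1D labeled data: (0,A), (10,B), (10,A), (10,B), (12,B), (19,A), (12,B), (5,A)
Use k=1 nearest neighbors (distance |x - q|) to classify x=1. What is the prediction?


Distances: |0-1|=1, |10-1|=9, |10-1|=9, |10-1|=9, |12-1|=11, |19-1|=18, |12-1|=11, |5-1|=4. 1 nearest: (0,A). Counts: {'A': 1}. Majority class: A.

A


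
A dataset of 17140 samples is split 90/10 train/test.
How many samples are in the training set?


Test set = 17140 * 10% = 1714. Training set = 17140 - 1714 = 15426.

15426


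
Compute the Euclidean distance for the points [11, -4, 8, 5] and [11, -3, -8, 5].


d = sqrt(sum of squared differences). (11-11)^2=0, (-4--3)^2=1, (8--8)^2=256, (5-5)^2=0. Sum = 257.

sqrt(257)


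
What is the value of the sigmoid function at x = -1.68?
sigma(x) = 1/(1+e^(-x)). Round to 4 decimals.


sigma(-1.68) = 1/(1+e^(1.68)) = 1/(1+5.365556) = 1/6.365556 = 0.1571.

0.1571


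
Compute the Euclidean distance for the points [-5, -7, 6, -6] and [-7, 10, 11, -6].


d = sqrt(sum of squared differences). (-5--7)^2=4, (-7-10)^2=289, (6-11)^2=25, (-6--6)^2=0. Sum = 318.

sqrt(318)


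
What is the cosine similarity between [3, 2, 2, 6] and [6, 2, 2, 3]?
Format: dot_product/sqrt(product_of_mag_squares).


dot = 44. |a|^2 = 53, |b|^2 = 53. cos = 44/sqrt(2809).

44/sqrt(2809)


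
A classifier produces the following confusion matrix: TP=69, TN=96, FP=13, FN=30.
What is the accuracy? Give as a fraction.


Accuracy = (TP + TN) / (TP + TN + FP + FN) = (69 + 96) / 208 = 165/208.

165/208


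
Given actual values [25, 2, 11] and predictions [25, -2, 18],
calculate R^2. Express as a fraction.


Mean(y) = 38/3. SS_res = 65. SS_tot = 806/3. R^2 = 1 - 65/(806/3) = 47/62.

47/62


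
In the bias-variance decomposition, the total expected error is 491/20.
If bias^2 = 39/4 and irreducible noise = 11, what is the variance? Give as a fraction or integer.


Total error = bias^2 + variance + irreducible noise. So variance = 491/20 - 39/4 - 11 = 19/5.

19/5


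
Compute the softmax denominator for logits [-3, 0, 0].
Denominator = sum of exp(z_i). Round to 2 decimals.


Denom = e^-3=0.0498 + e^0=1.0000 + e^0=1.0000. Sum = 2.0498, which rounds to 2.05.

2.05


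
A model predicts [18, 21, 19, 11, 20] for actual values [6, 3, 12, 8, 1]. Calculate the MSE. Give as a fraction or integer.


MSE = (1/5) * ((6-18)^2=144 + (3-21)^2=324 + (12-19)^2=49 + (8-11)^2=9 + (1-20)^2=361). Sum = 887. MSE = 887/5.

887/5


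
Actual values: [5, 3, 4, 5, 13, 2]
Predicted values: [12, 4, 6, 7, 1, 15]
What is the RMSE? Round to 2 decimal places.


MSE = 61.8333. RMSE = sqrt(61.8333) = 7.86.

7.86


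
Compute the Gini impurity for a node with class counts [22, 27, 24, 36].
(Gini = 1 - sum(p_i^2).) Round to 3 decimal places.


Total = 109. Proportions: 22/109, 27/109, 24/109, 36/109. sum(p_i^2) = 0.2597. Gini = 1 - 0.2597 = 0.7403, which rounds to 0.740.

0.740


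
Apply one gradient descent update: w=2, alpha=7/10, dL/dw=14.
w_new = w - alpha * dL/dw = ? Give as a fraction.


w_new = 2 - 7/10 * 14 = 2 - 49/5 = -39/5.

-39/5


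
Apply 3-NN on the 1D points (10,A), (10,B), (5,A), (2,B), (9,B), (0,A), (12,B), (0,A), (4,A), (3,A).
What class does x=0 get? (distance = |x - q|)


Distances: |10-0|=10, |10-0|=10, |5-0|=5, |2-0|=2, |9-0|=9, |0-0|=0, |12-0|=12, |0-0|=0, |4-0|=4, |3-0|=3. 3 nearest: (0,A), (0,A), (2,B). Counts: {'A': 2, 'B': 1}. Majority class: A.

A


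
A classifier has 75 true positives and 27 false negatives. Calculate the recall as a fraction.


Recall = TP / (TP + FN) = 75 / 102 = 25/34.

25/34


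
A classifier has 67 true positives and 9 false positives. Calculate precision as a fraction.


Precision = TP / (TP + FP) = 67 / 76 = 67/76.

67/76


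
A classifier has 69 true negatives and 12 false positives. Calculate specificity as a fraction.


Specificity = TN / (TN + FP) = 69 / 81 = 23/27.

23/27


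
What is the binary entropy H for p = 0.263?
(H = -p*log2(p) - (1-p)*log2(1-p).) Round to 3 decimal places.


H = -0.263*log2(0.263) - 0.737*log2(0.737) = 0.831.

0.831


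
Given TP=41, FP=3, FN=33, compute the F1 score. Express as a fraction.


Precision = 41/44 = 41/44. Recall = 41/74 = 41/74. F1 = 2*P*R/(P+R) = 41/59.

41/59


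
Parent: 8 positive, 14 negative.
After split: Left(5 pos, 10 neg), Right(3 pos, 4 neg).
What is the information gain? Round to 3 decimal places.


H(parent) = 0.9457. H(left) = 0.9183, H(right) = 0.9852. Weighted = (15/22)*0.9183 + (7/22)*0.9852 = 0.9396. IG = 0.9457 - 0.9396 = 0.0061, which rounds to 0.006.

0.006


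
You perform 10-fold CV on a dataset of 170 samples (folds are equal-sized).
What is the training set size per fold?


Each validation fold has 170/10 = 17 samples. Training set = 170 - 17 = 153.

153


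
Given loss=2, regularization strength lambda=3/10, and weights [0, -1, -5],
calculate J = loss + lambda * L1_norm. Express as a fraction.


L1 norm = sum(|w|) = 6. J = 2 + 3/10 * 6 = 19/5.

19/5


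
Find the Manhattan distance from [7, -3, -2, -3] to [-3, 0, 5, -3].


d = sum of absolute differences: |7--3|=10 + |-3-0|=3 + |-2-5|=7 + |-3--3|=0 = 20.

20


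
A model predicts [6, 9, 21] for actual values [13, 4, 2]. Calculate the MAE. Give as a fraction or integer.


MAE = (1/3) * (|13-6|=7 + |4-9|=5 + |2-21|=19). Sum = 31. MAE = 31/3.

31/3


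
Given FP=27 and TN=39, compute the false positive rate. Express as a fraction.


FPR = FP / (FP + TN) = 27 / 66 = 9/22.

9/22


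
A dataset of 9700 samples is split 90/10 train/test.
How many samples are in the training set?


Test set = 9700 * 10% = 970. Training set = 9700 - 970 = 8730.

8730


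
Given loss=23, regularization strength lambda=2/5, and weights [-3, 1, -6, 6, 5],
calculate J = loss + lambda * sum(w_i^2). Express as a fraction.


L2 sq norm = sum(w^2) = 107. J = 23 + 2/5 * 107 = 329/5.

329/5


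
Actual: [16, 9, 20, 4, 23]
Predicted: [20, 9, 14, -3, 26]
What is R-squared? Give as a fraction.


Mean(y) = 72/5. SS_res = 110. SS_tot = 1226/5. R^2 = 1 - 110/(1226/5) = 338/613.

338/613


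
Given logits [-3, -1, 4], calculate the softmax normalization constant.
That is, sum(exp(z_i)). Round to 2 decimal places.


Denom = e^-3=0.0498 + e^-1=0.3679 + e^4=54.5982. Sum = 55.0159, which rounds to 55.02.

55.02


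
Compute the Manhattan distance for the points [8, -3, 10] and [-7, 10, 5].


d = sum of absolute differences: |8--7|=15 + |-3-10|=13 + |10-5|=5 = 33.

33


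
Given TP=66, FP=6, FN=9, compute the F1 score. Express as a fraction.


Precision = 66/72 = 11/12. Recall = 66/75 = 22/25. F1 = 2*P*R/(P+R) = 44/49.

44/49


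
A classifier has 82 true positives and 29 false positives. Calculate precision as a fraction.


Precision = TP / (TP + FP) = 82 / 111 = 82/111.

82/111


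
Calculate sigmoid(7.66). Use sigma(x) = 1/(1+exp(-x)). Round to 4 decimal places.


sigma(7.66) = 1/(1+e^(-7.66)) = 1/(1+0.000471) = 1/1.000471 = 0.9995.

0.9995


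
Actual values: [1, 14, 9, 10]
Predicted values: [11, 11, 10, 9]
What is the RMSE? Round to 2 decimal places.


MSE = 27.7500. RMSE = sqrt(27.7500) = 5.27.

5.27


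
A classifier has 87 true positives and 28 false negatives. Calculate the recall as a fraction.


Recall = TP / (TP + FN) = 87 / 115 = 87/115.

87/115


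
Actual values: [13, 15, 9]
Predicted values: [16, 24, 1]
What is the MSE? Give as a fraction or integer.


MSE = (1/3) * ((13-16)^2=9 + (15-24)^2=81 + (9-1)^2=64). Sum = 154. MSE = 154/3.

154/3


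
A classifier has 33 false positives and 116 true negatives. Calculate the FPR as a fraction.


FPR = FP / (FP + TN) = 33 / 149 = 33/149.

33/149


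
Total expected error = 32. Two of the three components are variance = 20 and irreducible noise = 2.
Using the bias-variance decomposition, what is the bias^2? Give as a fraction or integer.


Total error = bias^2 + variance + irreducible noise. So bias^2 = 32 - 20 - 2 = 10.

10


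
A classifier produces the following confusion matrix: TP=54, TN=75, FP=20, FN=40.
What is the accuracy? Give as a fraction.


Accuracy = (TP + TN) / (TP + TN + FP + FN) = (54 + 75) / 189 = 43/63.

43/63


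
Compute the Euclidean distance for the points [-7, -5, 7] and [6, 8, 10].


d = sqrt(sum of squared differences). (-7-6)^2=169, (-5-8)^2=169, (7-10)^2=9. Sum = 347.

sqrt(347)


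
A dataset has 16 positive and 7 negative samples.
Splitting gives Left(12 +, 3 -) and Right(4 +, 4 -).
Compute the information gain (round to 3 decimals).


H(parent) = 0.8865. H(left) = 0.7219, H(right) = 1.0000. Weighted = (15/23)*0.7219 + (8/23)*1.0000 = 0.8186. IG = 0.8865 - 0.8186 = 0.0679, which rounds to 0.068.

0.068


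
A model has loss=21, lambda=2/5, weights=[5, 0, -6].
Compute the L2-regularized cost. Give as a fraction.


L2 sq norm = sum(w^2) = 61. J = 21 + 2/5 * 61 = 227/5.

227/5


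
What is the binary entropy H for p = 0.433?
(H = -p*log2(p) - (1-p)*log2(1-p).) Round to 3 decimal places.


H = -0.433*log2(0.433) - 0.567*log2(0.567) = 0.987.

0.987


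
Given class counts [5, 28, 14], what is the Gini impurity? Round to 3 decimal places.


Total = 47. Proportions: 5/47, 28/47, 14/47. sum(p_i^2) = 0.4550. Gini = 1 - 0.4550 = 0.5450, which rounds to 0.545.

0.545


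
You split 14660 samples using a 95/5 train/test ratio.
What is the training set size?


Test set = 14660 * 5% = 733. Training set = 14660 - 733 = 13927.

13927


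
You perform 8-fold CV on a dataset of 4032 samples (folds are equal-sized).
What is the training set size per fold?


Each validation fold has 4032/8 = 504 samples. Training set = 4032 - 504 = 3528.

3528


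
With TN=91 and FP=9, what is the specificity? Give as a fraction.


Specificity = TN / (TN + FP) = 91 / 100 = 91/100.

91/100


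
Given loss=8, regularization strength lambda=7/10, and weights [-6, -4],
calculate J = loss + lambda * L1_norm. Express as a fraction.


L1 norm = sum(|w|) = 10. J = 8 + 7/10 * 10 = 15.

15


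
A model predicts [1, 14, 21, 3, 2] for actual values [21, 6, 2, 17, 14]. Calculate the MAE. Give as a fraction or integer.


MAE = (1/5) * (|21-1|=20 + |6-14|=8 + |2-21|=19 + |17-3|=14 + |14-2|=12). Sum = 73. MAE = 73/5.

73/5


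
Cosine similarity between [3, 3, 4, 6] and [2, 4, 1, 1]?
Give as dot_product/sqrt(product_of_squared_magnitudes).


dot = 28. |a|^2 = 70, |b|^2 = 22. cos = 28/sqrt(1540).

28/sqrt(1540)


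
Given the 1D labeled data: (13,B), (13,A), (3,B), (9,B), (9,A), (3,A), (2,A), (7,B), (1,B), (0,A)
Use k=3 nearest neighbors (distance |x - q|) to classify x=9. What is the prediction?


Distances: |13-9|=4, |13-9|=4, |3-9|=6, |9-9|=0, |9-9|=0, |3-9|=6, |2-9|=7, |7-9|=2, |1-9|=8, |0-9|=9. 3 nearest: (9,A), (9,B), (7,B). Counts: {'A': 1, 'B': 2}. Majority class: B.

B


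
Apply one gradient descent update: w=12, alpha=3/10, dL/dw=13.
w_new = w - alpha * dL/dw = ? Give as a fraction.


w_new = 12 - 3/10 * 13 = 12 - 39/10 = 81/10.

81/10


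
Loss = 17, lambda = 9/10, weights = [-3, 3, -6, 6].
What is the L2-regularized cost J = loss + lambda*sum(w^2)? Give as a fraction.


L2 sq norm = sum(w^2) = 90. J = 17 + 9/10 * 90 = 98.

98


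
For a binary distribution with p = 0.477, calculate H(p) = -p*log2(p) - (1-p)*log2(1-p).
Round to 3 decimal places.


H = -0.477*log2(0.477) - 0.523*log2(0.523) = 0.998.

0.998


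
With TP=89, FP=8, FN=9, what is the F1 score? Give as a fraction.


Precision = 89/97 = 89/97. Recall = 89/98 = 89/98. F1 = 2*P*R/(P+R) = 178/195.

178/195


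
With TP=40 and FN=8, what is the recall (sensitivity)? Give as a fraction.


Recall = TP / (TP + FN) = 40 / 48 = 5/6.

5/6


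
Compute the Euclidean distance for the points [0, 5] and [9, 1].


d = sqrt(sum of squared differences). (0-9)^2=81, (5-1)^2=16. Sum = 97.

sqrt(97)


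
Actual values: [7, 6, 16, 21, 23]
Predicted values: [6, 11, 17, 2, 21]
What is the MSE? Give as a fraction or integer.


MSE = (1/5) * ((7-6)^2=1 + (6-11)^2=25 + (16-17)^2=1 + (21-2)^2=361 + (23-21)^2=4). Sum = 392. MSE = 392/5.

392/5


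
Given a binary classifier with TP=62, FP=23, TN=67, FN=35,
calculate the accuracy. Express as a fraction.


Accuracy = (TP + TN) / (TP + TN + FP + FN) = (62 + 67) / 187 = 129/187.

129/187


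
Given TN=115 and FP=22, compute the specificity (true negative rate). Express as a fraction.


Specificity = TN / (TN + FP) = 115 / 137 = 115/137.

115/137


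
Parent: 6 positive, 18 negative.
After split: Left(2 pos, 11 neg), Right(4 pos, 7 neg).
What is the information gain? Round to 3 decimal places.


H(parent) = 0.8113. H(left) = 0.6194, H(right) = 0.9457. Weighted = (13/24)*0.6194 + (11/24)*0.9457 = 0.7690. IG = 0.8113 - 0.7690 = 0.0423, which rounds to 0.042.

0.042


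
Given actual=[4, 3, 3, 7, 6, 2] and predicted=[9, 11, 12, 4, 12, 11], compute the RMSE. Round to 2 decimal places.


MSE = 49.3333. RMSE = sqrt(49.3333) = 7.02.

7.02


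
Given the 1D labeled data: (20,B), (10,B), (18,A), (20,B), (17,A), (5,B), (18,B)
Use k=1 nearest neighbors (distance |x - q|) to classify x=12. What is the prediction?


Distances: |20-12|=8, |10-12|=2, |18-12|=6, |20-12|=8, |17-12|=5, |5-12|=7, |18-12|=6. 1 nearest: (10,B). Counts: {'B': 1}. Majority class: B.

B


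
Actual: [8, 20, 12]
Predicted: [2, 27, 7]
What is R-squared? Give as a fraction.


Mean(y) = 40/3. SS_res = 110. SS_tot = 224/3. R^2 = 1 - 110/(224/3) = -53/112.

-53/112


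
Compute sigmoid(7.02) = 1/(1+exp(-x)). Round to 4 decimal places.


sigma(7.02) = 1/(1+e^(-7.02)) = 1/(1+0.000894) = 1/1.000894 = 0.9991.

0.9991


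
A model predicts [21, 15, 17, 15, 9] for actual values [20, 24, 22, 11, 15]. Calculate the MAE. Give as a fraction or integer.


MAE = (1/5) * (|20-21|=1 + |24-15|=9 + |22-17|=5 + |11-15|=4 + |15-9|=6). Sum = 25. MAE = 5.

5


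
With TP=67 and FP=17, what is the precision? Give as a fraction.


Precision = TP / (TP + FP) = 67 / 84 = 67/84.

67/84


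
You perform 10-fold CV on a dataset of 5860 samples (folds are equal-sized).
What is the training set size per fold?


Each validation fold has 5860/10 = 586 samples. Training set = 5860 - 586 = 5274.

5274


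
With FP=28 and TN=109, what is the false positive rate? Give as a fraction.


FPR = FP / (FP + TN) = 28 / 137 = 28/137.

28/137


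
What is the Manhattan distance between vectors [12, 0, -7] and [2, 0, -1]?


d = sum of absolute differences: |12-2|=10 + |0-0|=0 + |-7--1|=6 = 16.

16


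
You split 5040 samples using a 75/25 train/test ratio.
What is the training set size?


Test set = 5040 * 25% = 1260. Training set = 5040 - 1260 = 3780.

3780


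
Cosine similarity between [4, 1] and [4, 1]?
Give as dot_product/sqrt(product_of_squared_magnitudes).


dot = 17. |a|^2 = 17, |b|^2 = 17. cos = 17/sqrt(289).

17/sqrt(289)


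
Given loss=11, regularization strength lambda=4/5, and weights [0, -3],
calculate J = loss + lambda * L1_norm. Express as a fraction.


L1 norm = sum(|w|) = 3. J = 11 + 4/5 * 3 = 67/5.

67/5


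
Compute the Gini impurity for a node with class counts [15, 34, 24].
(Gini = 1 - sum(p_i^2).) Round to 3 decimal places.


Total = 73. Proportions: 15/73, 34/73, 24/73. sum(p_i^2) = 0.3672. Gini = 1 - 0.3672 = 0.6328, which rounds to 0.633.

0.633


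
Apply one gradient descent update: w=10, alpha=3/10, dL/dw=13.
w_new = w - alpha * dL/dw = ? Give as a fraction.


w_new = 10 - 3/10 * 13 = 10 - 39/10 = 61/10.

61/10


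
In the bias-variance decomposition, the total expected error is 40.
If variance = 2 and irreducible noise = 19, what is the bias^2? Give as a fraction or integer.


Total error = bias^2 + variance + irreducible noise. So bias^2 = 40 - 2 - 19 = 19.

19


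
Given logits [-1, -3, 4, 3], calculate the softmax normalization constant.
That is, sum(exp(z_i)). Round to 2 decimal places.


Denom = e^-1=0.3679 + e^-3=0.0498 + e^4=54.5982 + e^3=20.0855. Sum = 75.1014, which rounds to 75.10.

75.10


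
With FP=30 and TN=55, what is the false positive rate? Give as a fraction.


FPR = FP / (FP + TN) = 30 / 85 = 6/17.

6/17


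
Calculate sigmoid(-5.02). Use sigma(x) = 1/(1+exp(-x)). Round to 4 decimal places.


sigma(-5.02) = 1/(1+e^(5.02)) = 1/(1+151.411304) = 1/152.411304 = 0.0066.

0.0066


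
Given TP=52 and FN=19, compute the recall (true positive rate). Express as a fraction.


Recall = TP / (TP + FN) = 52 / 71 = 52/71.

52/71


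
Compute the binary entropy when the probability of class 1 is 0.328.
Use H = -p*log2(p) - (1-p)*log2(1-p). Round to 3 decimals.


H = -0.328*log2(0.328) - 0.672*log2(0.672) = 0.913.

0.913


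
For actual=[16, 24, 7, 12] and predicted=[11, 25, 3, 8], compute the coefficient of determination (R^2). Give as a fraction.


Mean(y) = 59/4. SS_res = 58. SS_tot = 619/4. R^2 = 1 - 58/(619/4) = 387/619.

387/619


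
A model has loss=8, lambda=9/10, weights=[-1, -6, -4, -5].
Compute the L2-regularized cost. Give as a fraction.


L2 sq norm = sum(w^2) = 78. J = 8 + 9/10 * 78 = 391/5.

391/5


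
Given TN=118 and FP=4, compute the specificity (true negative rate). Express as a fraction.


Specificity = TN / (TN + FP) = 118 / 122 = 59/61.

59/61


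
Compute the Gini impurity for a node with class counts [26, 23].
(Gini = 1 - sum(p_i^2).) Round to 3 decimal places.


Total = 49. Proportions: 26/49, 23/49. sum(p_i^2) = 0.5019. Gini = 1 - 0.5019 = 0.4981, which rounds to 0.498.

0.498


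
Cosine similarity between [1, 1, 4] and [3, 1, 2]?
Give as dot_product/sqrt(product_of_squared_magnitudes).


dot = 12. |a|^2 = 18, |b|^2 = 14. cos = 12/sqrt(252).

12/sqrt(252)


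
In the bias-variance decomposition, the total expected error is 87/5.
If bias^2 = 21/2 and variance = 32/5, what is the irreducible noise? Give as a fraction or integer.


Total error = bias^2 + variance + irreducible noise. So irreducible noise = 87/5 - 21/2 - 32/5 = 1/2.

1/2


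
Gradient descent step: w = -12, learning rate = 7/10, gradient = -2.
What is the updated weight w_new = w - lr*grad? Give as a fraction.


w_new = -12 - 7/10 * -2 = -12 - -7/5 = -53/5.

-53/5


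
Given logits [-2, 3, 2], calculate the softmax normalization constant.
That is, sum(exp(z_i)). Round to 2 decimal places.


Denom = e^-2=0.1353 + e^3=20.0855 + e^2=7.3891. Sum = 27.6099, which rounds to 27.61.

27.61


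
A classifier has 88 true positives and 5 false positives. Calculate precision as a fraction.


Precision = TP / (TP + FP) = 88 / 93 = 88/93.

88/93


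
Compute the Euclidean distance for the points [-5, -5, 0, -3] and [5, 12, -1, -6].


d = sqrt(sum of squared differences). (-5-5)^2=100, (-5-12)^2=289, (0--1)^2=1, (-3--6)^2=9. Sum = 399.

sqrt(399)


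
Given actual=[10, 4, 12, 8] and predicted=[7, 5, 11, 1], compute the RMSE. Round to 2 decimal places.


MSE = 15.0000. RMSE = sqrt(15.0000) = 3.87.

3.87


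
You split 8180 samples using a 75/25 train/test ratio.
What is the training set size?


Test set = 8180 * 25% = 2045. Training set = 8180 - 2045 = 6135.

6135


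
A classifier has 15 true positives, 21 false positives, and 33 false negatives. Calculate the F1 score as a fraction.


Precision = 15/36 = 5/12. Recall = 15/48 = 5/16. F1 = 2*P*R/(P+R) = 5/14.

5/14


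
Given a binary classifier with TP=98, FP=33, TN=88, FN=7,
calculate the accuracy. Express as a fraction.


Accuracy = (TP + TN) / (TP + TN + FP + FN) = (98 + 88) / 226 = 93/113.

93/113


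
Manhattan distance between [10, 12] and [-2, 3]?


d = sum of absolute differences: |10--2|=12 + |12-3|=9 = 21.

21


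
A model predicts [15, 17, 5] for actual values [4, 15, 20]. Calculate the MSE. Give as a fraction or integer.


MSE = (1/3) * ((4-15)^2=121 + (15-17)^2=4 + (20-5)^2=225). Sum = 350. MSE = 350/3.

350/3


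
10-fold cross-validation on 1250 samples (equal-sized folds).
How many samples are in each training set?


Each validation fold has 1250/10 = 125 samples. Training set = 1250 - 125 = 1125.

1125


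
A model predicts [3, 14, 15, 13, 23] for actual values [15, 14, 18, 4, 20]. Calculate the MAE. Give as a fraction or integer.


MAE = (1/5) * (|15-3|=12 + |14-14|=0 + |18-15|=3 + |4-13|=9 + |20-23|=3). Sum = 27. MAE = 27/5.

27/5


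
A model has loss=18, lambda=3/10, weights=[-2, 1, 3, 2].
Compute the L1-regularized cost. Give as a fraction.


L1 norm = sum(|w|) = 8. J = 18 + 3/10 * 8 = 102/5.

102/5


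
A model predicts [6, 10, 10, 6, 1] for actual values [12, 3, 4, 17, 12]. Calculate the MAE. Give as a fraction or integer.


MAE = (1/5) * (|12-6|=6 + |3-10|=7 + |4-10|=6 + |17-6|=11 + |12-1|=11). Sum = 41. MAE = 41/5.

41/5


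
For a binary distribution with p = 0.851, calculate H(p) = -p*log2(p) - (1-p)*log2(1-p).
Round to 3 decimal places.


H = -0.851*log2(0.851) - 0.149*log2(0.149) = 0.607.

0.607


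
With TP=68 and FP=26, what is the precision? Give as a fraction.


Precision = TP / (TP + FP) = 68 / 94 = 34/47.

34/47


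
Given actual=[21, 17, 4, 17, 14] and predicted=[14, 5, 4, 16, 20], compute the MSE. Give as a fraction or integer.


MSE = (1/5) * ((21-14)^2=49 + (17-5)^2=144 + (4-4)^2=0 + (17-16)^2=1 + (14-20)^2=36). Sum = 230. MSE = 46.

46


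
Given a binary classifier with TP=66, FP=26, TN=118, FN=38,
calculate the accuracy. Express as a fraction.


Accuracy = (TP + TN) / (TP + TN + FP + FN) = (66 + 118) / 248 = 23/31.

23/31


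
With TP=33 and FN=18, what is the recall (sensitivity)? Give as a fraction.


Recall = TP / (TP + FN) = 33 / 51 = 11/17.

11/17


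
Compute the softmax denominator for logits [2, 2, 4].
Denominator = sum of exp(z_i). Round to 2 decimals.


Denom = e^2=7.3891 + e^2=7.3891 + e^4=54.5982. Sum = 69.3764, which rounds to 69.38.

69.38


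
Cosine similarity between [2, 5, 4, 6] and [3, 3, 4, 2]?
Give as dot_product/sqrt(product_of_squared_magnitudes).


dot = 49. |a|^2 = 81, |b|^2 = 38. cos = 49/sqrt(3078).

49/sqrt(3078)


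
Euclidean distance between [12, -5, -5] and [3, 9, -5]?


d = sqrt(sum of squared differences). (12-3)^2=81, (-5-9)^2=196, (-5--5)^2=0. Sum = 277.

sqrt(277)


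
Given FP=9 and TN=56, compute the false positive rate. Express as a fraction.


FPR = FP / (FP + TN) = 9 / 65 = 9/65.

9/65


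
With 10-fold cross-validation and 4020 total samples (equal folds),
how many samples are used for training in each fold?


Each validation fold has 4020/10 = 402 samples. Training set = 4020 - 402 = 3618.

3618


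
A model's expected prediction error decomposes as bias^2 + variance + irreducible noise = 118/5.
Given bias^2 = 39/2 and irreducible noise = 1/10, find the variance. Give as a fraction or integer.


Total error = bias^2 + variance + irreducible noise. So variance = 118/5 - 39/2 - 1/10 = 4.

4


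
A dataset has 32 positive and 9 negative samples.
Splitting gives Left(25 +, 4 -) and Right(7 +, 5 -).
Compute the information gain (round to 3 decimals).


H(parent) = 0.7593. H(left) = 0.5788, H(right) = 0.9799. Weighted = (29/41)*0.5788 + (12/41)*0.9799 = 0.6962. IG = 0.7593 - 0.6962 = 0.0631, which rounds to 0.063.

0.063


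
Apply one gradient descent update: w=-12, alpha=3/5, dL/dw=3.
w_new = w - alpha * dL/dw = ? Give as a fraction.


w_new = -12 - 3/5 * 3 = -12 - 9/5 = -69/5.

-69/5


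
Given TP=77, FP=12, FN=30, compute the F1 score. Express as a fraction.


Precision = 77/89 = 77/89. Recall = 77/107 = 77/107. F1 = 2*P*R/(P+R) = 11/14.

11/14


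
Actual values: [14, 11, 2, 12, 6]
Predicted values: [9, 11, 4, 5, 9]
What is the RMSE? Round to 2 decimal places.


MSE = 17.4000. RMSE = sqrt(17.4000) = 4.17.

4.17


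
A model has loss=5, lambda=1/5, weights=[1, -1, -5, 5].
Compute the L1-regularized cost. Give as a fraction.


L1 norm = sum(|w|) = 12. J = 5 + 1/5 * 12 = 37/5.

37/5


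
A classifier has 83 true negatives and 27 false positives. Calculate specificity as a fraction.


Specificity = TN / (TN + FP) = 83 / 110 = 83/110.

83/110


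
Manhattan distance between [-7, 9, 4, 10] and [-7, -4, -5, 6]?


d = sum of absolute differences: |-7--7|=0 + |9--4|=13 + |4--5|=9 + |10-6|=4 = 26.

26


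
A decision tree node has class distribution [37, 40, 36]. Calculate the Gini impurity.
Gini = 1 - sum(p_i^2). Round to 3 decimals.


Total = 113. Proportions: 37/113, 40/113, 36/113. sum(p_i^2) = 0.3340. Gini = 1 - 0.3340 = 0.6660, which rounds to 0.666.

0.666


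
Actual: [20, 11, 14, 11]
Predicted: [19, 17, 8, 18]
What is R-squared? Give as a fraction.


Mean(y) = 14. SS_res = 122. SS_tot = 54. R^2 = 1 - 122/(54) = -34/27.

-34/27


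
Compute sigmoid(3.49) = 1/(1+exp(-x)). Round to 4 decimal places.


sigma(3.49) = 1/(1+e^(-3.49)) = 1/(1+0.030501) = 1/1.030501 = 0.9704.

0.9704


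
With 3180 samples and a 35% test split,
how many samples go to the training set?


Test set = 3180 * 35% = 1113. Training set = 3180 - 1113 = 2067.

2067


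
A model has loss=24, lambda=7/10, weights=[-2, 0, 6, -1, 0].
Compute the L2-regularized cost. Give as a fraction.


L2 sq norm = sum(w^2) = 41. J = 24 + 7/10 * 41 = 527/10.

527/10


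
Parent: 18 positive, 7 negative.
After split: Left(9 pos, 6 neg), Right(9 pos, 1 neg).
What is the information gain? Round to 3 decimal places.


H(parent) = 0.8555. H(left) = 0.9710, H(right) = 0.4690. Weighted = (15/25)*0.9710 + (10/25)*0.4690 = 0.7702. IG = 0.8555 - 0.7702 = 0.0853, which rounds to 0.085.

0.085


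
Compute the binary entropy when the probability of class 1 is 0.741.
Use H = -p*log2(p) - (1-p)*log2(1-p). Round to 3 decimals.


H = -0.741*log2(0.741) - 0.259*log2(0.259) = 0.825.

0.825


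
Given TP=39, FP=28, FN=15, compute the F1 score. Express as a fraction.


Precision = 39/67 = 39/67. Recall = 39/54 = 13/18. F1 = 2*P*R/(P+R) = 78/121.

78/121


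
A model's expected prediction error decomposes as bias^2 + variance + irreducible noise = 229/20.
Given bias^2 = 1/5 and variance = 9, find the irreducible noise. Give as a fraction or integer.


Total error = bias^2 + variance + irreducible noise. So irreducible noise = 229/20 - 1/5 - 9 = 9/4.

9/4


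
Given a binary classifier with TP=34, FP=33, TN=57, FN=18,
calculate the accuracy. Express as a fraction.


Accuracy = (TP + TN) / (TP + TN + FP + FN) = (34 + 57) / 142 = 91/142.

91/142


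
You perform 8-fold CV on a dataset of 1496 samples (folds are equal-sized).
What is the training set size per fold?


Each validation fold has 1496/8 = 187 samples. Training set = 1496 - 187 = 1309.

1309


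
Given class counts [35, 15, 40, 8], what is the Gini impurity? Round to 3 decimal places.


Total = 98. Proportions: 35/98, 15/98, 40/98, 8/98. sum(p_i^2) = 0.3242. Gini = 1 - 0.3242 = 0.6758, which rounds to 0.676.

0.676


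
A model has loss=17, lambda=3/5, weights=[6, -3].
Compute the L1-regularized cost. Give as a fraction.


L1 norm = sum(|w|) = 9. J = 17 + 3/5 * 9 = 112/5.

112/5


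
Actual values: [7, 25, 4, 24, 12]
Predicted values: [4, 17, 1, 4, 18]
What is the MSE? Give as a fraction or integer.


MSE = (1/5) * ((7-4)^2=9 + (25-17)^2=64 + (4-1)^2=9 + (24-4)^2=400 + (12-18)^2=36). Sum = 518. MSE = 518/5.

518/5


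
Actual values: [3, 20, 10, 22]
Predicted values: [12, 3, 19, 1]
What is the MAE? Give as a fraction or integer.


MAE = (1/4) * (|3-12|=9 + |20-3|=17 + |10-19|=9 + |22-1|=21). Sum = 56. MAE = 14.

14


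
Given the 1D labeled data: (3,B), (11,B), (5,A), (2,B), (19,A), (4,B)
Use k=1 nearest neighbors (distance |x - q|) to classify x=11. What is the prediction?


Distances: |3-11|=8, |11-11|=0, |5-11|=6, |2-11|=9, |19-11|=8, |4-11|=7. 1 nearest: (11,B). Counts: {'B': 1}. Majority class: B.

B


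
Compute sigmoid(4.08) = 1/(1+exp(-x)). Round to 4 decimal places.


sigma(4.08) = 1/(1+e^(-4.08)) = 1/(1+0.016907) = 1/1.016907 = 0.9834.

0.9834


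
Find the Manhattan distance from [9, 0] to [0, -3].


d = sum of absolute differences: |9-0|=9 + |0--3|=3 = 12.

12


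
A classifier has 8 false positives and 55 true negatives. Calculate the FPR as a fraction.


FPR = FP / (FP + TN) = 8 / 63 = 8/63.

8/63


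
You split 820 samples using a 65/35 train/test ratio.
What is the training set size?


Test set = 820 * 35% = 287. Training set = 820 - 287 = 533.

533


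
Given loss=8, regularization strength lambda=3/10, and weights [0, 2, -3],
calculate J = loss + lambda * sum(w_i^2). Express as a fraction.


L2 sq norm = sum(w^2) = 13. J = 8 + 3/10 * 13 = 119/10.

119/10


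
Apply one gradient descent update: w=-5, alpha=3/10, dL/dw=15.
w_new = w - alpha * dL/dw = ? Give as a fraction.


w_new = -5 - 3/10 * 15 = -5 - 9/2 = -19/2.

-19/2


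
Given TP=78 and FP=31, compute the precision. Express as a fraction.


Precision = TP / (TP + FP) = 78 / 109 = 78/109.

78/109


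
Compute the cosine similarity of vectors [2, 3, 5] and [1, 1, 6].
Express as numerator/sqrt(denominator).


dot = 35. |a|^2 = 38, |b|^2 = 38. cos = 35/sqrt(1444).

35/sqrt(1444)


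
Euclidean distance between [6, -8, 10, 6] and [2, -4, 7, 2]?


d = sqrt(sum of squared differences). (6-2)^2=16, (-8--4)^2=16, (10-7)^2=9, (6-2)^2=16. Sum = 57.

sqrt(57)


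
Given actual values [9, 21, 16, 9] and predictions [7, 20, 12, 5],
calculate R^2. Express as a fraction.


Mean(y) = 55/4. SS_res = 37. SS_tot = 411/4. R^2 = 1 - 37/(411/4) = 263/411.

263/411


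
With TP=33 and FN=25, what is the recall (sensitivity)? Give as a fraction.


Recall = TP / (TP + FN) = 33 / 58 = 33/58.

33/58


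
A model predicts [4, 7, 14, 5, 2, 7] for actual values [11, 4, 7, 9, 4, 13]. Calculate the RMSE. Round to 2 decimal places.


MSE = 27.1667. RMSE = sqrt(27.1667) = 5.21.

5.21


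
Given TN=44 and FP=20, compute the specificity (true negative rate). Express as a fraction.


Specificity = TN / (TN + FP) = 44 / 64 = 11/16.

11/16


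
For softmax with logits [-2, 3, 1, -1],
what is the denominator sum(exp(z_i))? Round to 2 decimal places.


Denom = e^-2=0.1353 + e^3=20.0855 + e^1=2.7183 + e^-1=0.3679. Sum = 23.3070, which rounds to 23.31.

23.31


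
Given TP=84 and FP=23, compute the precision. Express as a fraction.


Precision = TP / (TP + FP) = 84 / 107 = 84/107.

84/107


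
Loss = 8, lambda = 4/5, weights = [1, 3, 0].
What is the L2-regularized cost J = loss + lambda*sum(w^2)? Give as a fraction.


L2 sq norm = sum(w^2) = 10. J = 8 + 4/5 * 10 = 16.

16


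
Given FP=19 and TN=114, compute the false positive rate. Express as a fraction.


FPR = FP / (FP + TN) = 19 / 133 = 1/7.

1/7


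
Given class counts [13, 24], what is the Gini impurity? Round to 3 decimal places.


Total = 37. Proportions: 13/37, 24/37. sum(p_i^2) = 0.5442. Gini = 1 - 0.5442 = 0.4558, which rounds to 0.456.

0.456


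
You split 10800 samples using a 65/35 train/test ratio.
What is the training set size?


Test set = 10800 * 35% = 3780. Training set = 10800 - 3780 = 7020.

7020


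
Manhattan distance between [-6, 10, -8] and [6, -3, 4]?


d = sum of absolute differences: |-6-6|=12 + |10--3|=13 + |-8-4|=12 = 37.

37


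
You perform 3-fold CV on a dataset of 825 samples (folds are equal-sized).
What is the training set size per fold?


Each validation fold has 825/3 = 275 samples. Training set = 825 - 275 = 550.

550


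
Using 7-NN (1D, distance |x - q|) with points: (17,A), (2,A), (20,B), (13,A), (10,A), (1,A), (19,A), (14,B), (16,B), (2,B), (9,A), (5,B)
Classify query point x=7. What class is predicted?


Distances: |17-7|=10, |2-7|=5, |20-7|=13, |13-7|=6, |10-7|=3, |1-7|=6, |19-7|=12, |14-7|=7, |16-7|=9, |2-7|=5, |9-7|=2, |5-7|=2. 7 nearest: (9,A), (5,B), (10,A), (2,A), (2,B), (13,A), (1,A). Counts: {'A': 5, 'B': 2}. Majority class: A.

A


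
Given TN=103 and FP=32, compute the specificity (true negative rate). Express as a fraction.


Specificity = TN / (TN + FP) = 103 / 135 = 103/135.

103/135


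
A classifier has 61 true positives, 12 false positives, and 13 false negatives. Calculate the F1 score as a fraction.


Precision = 61/73 = 61/73. Recall = 61/74 = 61/74. F1 = 2*P*R/(P+R) = 122/147.

122/147


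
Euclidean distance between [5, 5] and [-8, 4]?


d = sqrt(sum of squared differences). (5--8)^2=169, (5-4)^2=1. Sum = 170.

sqrt(170)


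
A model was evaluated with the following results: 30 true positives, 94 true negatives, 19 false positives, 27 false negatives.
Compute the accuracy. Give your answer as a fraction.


Accuracy = (TP + TN) / (TP + TN + FP + FN) = (30 + 94) / 170 = 62/85.

62/85


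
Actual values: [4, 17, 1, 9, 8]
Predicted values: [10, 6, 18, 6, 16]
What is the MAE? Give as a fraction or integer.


MAE = (1/5) * (|4-10|=6 + |17-6|=11 + |1-18|=17 + |9-6|=3 + |8-16|=8). Sum = 45. MAE = 9.

9


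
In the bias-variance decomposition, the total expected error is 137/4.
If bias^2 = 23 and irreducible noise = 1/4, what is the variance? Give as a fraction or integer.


Total error = bias^2 + variance + irreducible noise. So variance = 137/4 - 23 - 1/4 = 11.

11


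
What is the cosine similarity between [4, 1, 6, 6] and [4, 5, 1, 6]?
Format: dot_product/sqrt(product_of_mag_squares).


dot = 63. |a|^2 = 89, |b|^2 = 78. cos = 63/sqrt(6942).

63/sqrt(6942)


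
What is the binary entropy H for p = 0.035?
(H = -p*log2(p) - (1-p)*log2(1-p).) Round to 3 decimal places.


H = -0.035*log2(0.035) - 0.965*log2(0.965) = 0.219.

0.219


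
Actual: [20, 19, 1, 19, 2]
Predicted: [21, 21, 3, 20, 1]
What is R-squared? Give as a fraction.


Mean(y) = 61/5. SS_res = 11. SS_tot = 1914/5. R^2 = 1 - 11/(1914/5) = 169/174.

169/174


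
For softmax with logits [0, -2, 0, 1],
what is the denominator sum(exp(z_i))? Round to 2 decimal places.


Denom = e^0=1.0000 + e^-2=0.1353 + e^0=1.0000 + e^1=2.7183. Sum = 4.8536, which rounds to 4.85.

4.85


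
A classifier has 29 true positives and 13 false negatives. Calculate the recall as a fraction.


Recall = TP / (TP + FN) = 29 / 42 = 29/42.

29/42


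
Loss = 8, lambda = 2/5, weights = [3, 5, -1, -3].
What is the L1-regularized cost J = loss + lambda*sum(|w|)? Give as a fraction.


L1 norm = sum(|w|) = 12. J = 8 + 2/5 * 12 = 64/5.

64/5


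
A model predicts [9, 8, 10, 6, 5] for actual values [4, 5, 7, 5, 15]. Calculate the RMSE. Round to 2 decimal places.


MSE = 28.8000. RMSE = sqrt(28.8000) = 5.37.

5.37


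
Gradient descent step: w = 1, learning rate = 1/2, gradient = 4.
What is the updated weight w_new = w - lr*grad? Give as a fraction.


w_new = 1 - 1/2 * 4 = 1 - 2 = -1.

-1


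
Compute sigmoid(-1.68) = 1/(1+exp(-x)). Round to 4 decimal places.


sigma(-1.68) = 1/(1+e^(1.68)) = 1/(1+5.365556) = 1/6.365556 = 0.1571.

0.1571


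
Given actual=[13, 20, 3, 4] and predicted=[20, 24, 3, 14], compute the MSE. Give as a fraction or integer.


MSE = (1/4) * ((13-20)^2=49 + (20-24)^2=16 + (3-3)^2=0 + (4-14)^2=100). Sum = 165. MSE = 165/4.

165/4


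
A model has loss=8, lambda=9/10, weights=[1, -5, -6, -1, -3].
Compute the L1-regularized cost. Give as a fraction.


L1 norm = sum(|w|) = 16. J = 8 + 9/10 * 16 = 112/5.

112/5


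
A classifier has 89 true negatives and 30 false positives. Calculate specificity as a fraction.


Specificity = TN / (TN + FP) = 89 / 119 = 89/119.

89/119


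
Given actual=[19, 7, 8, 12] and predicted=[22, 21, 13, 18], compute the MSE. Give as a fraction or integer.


MSE = (1/4) * ((19-22)^2=9 + (7-21)^2=196 + (8-13)^2=25 + (12-18)^2=36). Sum = 266. MSE = 133/2.

133/2


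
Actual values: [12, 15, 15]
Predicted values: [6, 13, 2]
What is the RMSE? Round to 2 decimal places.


MSE = 69.6667. RMSE = sqrt(69.6667) = 8.35.

8.35


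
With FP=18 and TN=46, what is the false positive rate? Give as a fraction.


FPR = FP / (FP + TN) = 18 / 64 = 9/32.

9/32


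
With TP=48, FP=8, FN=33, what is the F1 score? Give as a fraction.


Precision = 48/56 = 6/7. Recall = 48/81 = 16/27. F1 = 2*P*R/(P+R) = 96/137.

96/137


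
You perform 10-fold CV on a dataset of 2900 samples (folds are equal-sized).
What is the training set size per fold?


Each validation fold has 2900/10 = 290 samples. Training set = 2900 - 290 = 2610.

2610


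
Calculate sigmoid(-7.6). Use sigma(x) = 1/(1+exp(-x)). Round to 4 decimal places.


sigma(-7.6) = 1/(1+e^(7.6)) = 1/(1+1998.195895) = 1/1999.195895 = 0.0005.

0.0005


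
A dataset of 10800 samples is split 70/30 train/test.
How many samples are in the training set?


Test set = 10800 * 30% = 3240. Training set = 10800 - 3240 = 7560.

7560


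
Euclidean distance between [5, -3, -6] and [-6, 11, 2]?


d = sqrt(sum of squared differences). (5--6)^2=121, (-3-11)^2=196, (-6-2)^2=64. Sum = 381.

sqrt(381)


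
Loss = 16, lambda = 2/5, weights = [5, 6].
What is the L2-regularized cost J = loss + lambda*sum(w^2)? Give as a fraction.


L2 sq norm = sum(w^2) = 61. J = 16 + 2/5 * 61 = 202/5.

202/5


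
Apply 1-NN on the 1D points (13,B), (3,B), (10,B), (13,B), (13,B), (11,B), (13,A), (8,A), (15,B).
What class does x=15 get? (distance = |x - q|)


Distances: |13-15|=2, |3-15|=12, |10-15|=5, |13-15|=2, |13-15|=2, |11-15|=4, |13-15|=2, |8-15|=7, |15-15|=0. 1 nearest: (15,B). Counts: {'B': 1}. Majority class: B.

B


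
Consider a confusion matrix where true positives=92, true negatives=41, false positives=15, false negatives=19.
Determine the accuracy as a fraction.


Accuracy = (TP + TN) / (TP + TN + FP + FN) = (92 + 41) / 167 = 133/167.

133/167


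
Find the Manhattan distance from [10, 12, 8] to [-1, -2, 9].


d = sum of absolute differences: |10--1|=11 + |12--2|=14 + |8-9|=1 = 26.

26


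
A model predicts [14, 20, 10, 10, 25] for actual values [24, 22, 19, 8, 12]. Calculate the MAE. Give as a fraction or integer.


MAE = (1/5) * (|24-14|=10 + |22-20|=2 + |19-10|=9 + |8-10|=2 + |12-25|=13). Sum = 36. MAE = 36/5.

36/5


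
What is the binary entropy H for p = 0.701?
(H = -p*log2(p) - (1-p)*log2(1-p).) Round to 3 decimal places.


H = -0.701*log2(0.701) - 0.299*log2(0.299) = 0.880.

0.880


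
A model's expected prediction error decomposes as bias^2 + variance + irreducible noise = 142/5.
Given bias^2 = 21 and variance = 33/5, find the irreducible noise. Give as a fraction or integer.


Total error = bias^2 + variance + irreducible noise. So irreducible noise = 142/5 - 21 - 33/5 = 4/5.

4/5


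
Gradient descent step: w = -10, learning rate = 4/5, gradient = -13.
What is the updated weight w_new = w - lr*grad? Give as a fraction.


w_new = -10 - 4/5 * -13 = -10 - -52/5 = 2/5.

2/5
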